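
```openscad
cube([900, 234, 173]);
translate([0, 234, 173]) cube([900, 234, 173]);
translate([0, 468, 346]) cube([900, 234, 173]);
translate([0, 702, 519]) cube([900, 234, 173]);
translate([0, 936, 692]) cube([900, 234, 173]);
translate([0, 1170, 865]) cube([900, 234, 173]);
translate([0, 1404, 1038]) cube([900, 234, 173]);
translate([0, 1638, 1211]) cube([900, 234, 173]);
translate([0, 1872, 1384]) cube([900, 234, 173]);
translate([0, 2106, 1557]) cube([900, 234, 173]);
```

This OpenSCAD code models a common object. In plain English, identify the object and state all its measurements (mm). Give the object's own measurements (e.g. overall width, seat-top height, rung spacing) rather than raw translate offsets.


A straight staircase of 10 solid steps. Each step is 900 mm wide (x), 234 mm deep (y, the going) and 173 mm tall (the rise). The first step rests on the floor; each subsequent step sits one going further in +y and one rise higher in +z, directly behind and above the previous step with no overlap.


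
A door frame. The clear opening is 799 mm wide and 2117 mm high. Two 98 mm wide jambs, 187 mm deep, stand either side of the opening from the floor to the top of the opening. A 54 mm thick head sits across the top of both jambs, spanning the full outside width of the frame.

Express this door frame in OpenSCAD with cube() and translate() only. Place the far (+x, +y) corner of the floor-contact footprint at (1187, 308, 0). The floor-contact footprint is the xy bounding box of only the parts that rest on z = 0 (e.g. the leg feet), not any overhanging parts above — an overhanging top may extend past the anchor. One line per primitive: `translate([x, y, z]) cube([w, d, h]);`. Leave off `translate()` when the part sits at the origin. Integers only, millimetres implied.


translate([192, 121, 0]) cube([98, 187, 2117]);
translate([1089, 121, 0]) cube([98, 187, 2117]);
translate([192, 121, 2117]) cube([995, 187, 54]);


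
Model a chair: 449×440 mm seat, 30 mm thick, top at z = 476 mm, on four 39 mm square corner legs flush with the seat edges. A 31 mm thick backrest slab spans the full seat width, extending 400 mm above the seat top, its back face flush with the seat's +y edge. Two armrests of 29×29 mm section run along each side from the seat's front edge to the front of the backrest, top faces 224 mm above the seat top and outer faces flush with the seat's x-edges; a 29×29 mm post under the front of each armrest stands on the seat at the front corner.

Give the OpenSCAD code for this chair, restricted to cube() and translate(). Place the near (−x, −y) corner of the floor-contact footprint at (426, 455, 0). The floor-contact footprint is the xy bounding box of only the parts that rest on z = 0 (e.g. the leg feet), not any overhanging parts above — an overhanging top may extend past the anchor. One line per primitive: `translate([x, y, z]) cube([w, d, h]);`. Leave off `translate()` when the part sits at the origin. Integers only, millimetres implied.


translate([426, 455, 446]) cube([449, 440, 30]);
translate([426, 455, 0]) cube([39, 39, 446]);
translate([836, 455, 0]) cube([39, 39, 446]);
translate([426, 856, 0]) cube([39, 39, 446]);
translate([836, 856, 0]) cube([39, 39, 446]);
translate([426, 864, 476]) cube([449, 31, 400]);
translate([426, 455, 671]) cube([29, 409, 29]);
translate([846, 455, 671]) cube([29, 409, 29]);
translate([426, 455, 476]) cube([29, 29, 195]);
translate([846, 455, 476]) cube([29, 29, 195]);


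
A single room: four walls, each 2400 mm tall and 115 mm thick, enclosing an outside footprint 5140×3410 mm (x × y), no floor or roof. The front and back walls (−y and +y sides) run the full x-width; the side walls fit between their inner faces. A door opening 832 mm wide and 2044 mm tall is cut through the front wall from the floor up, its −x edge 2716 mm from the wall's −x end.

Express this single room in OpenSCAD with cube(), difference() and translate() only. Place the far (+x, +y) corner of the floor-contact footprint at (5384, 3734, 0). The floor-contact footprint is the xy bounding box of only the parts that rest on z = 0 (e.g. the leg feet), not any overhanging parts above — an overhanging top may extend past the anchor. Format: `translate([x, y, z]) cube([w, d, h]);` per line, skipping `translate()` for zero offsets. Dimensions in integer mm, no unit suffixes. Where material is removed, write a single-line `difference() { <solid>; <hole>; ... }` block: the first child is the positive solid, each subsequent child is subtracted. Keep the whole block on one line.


difference() { translate([244, 324, 0]) cube([5140, 115, 2400]); translate([2960, 324, 0]) cube([832, 115, 2044]); }
translate([244, 3619, 0]) cube([5140, 115, 2400]);
translate([244, 439, 0]) cube([115, 3180, 2400]);
translate([5269, 439, 0]) cube([115, 3180, 2400]);


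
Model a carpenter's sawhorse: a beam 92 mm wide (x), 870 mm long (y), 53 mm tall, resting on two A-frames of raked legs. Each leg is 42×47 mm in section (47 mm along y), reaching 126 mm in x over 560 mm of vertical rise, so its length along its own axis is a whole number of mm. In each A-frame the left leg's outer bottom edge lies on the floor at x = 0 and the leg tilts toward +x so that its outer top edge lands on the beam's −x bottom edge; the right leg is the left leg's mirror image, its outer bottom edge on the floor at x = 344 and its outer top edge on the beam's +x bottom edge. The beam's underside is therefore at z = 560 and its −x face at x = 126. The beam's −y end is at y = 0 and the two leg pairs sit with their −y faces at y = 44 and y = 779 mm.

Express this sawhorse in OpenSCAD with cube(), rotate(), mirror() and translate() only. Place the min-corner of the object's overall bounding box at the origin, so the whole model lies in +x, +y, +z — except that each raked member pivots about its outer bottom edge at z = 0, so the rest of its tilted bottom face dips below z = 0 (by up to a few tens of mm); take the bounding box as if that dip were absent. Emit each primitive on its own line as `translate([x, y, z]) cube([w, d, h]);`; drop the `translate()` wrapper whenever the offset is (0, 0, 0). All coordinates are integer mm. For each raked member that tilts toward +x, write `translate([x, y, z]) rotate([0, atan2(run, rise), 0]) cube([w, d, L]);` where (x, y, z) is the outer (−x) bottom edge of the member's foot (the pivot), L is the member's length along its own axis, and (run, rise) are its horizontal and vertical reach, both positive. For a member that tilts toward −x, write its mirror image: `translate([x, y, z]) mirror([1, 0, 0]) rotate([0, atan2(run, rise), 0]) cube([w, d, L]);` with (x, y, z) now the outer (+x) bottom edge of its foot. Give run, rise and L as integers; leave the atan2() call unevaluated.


translate([126, 0, 560]) cube([92, 870, 53]);
translate([0, 44, 0]) rotate([0, atan2(126, 560), 0]) cube([42, 47, 574]);
translate([344, 44, 0]) mirror([1, 0, 0]) rotate([0, atan2(126, 560), 0]) cube([42, 47, 574]);
translate([0, 779, 0]) rotate([0, atan2(126, 560), 0]) cube([42, 47, 574]);
translate([344, 779, 0]) mirror([1, 0, 0]) rotate([0, atan2(126, 560), 0]) cube([42, 47, 574]);


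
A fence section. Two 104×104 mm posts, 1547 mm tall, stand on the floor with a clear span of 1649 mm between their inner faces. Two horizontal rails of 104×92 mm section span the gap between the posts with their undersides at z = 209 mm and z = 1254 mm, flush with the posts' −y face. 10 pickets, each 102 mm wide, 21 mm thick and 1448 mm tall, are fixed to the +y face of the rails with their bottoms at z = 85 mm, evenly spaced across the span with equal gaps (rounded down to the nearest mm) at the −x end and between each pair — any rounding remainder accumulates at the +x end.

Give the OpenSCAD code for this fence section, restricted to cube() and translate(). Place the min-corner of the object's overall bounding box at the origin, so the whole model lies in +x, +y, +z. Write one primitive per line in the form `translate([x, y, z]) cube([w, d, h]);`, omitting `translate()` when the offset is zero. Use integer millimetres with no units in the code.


cube([104, 104, 1547]);
translate([1753, 0, 0]) cube([104, 104, 1547]);
translate([104, 0, 209]) cube([1649, 104, 92]);
translate([104, 0, 1254]) cube([1649, 104, 92]);
translate([161, 104, 85]) cube([102, 21, 1448]);
translate([320, 104, 85]) cube([102, 21, 1448]);
translate([479, 104, 85]) cube([102, 21, 1448]);
translate([638, 104, 85]) cube([102, 21, 1448]);
translate([797, 104, 85]) cube([102, 21, 1448]);
translate([956, 104, 85]) cube([102, 21, 1448]);
translate([1115, 104, 85]) cube([102, 21, 1448]);
translate([1274, 104, 85]) cube([102, 21, 1448]);
translate([1433, 104, 85]) cube([102, 21, 1448]);
translate([1592, 104, 85]) cube([102, 21, 1448]);


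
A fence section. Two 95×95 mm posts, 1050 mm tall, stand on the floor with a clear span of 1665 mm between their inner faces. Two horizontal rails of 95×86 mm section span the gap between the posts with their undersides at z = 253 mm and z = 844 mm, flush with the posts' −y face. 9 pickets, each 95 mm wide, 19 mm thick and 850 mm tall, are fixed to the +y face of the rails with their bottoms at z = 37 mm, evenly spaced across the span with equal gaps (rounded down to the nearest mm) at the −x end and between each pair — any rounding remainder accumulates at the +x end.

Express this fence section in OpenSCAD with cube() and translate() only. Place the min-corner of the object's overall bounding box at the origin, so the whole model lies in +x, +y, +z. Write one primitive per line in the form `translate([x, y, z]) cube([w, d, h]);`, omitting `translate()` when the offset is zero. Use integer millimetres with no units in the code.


cube([95, 95, 1050]);
translate([1760, 0, 0]) cube([95, 95, 1050]);
translate([95, 0, 253]) cube([1665, 95, 86]);
translate([95, 0, 844]) cube([1665, 95, 86]);
translate([176, 95, 37]) cube([95, 19, 850]);
translate([352, 95, 37]) cube([95, 19, 850]);
translate([528, 95, 37]) cube([95, 19, 850]);
translate([704, 95, 37]) cube([95, 19, 850]);
translate([880, 95, 37]) cube([95, 19, 850]);
translate([1056, 95, 37]) cube([95, 19, 850]);
translate([1232, 95, 37]) cube([95, 19, 850]);
translate([1408, 95, 37]) cube([95, 19, 850]);
translate([1584, 95, 37]) cube([95, 19, 850]);


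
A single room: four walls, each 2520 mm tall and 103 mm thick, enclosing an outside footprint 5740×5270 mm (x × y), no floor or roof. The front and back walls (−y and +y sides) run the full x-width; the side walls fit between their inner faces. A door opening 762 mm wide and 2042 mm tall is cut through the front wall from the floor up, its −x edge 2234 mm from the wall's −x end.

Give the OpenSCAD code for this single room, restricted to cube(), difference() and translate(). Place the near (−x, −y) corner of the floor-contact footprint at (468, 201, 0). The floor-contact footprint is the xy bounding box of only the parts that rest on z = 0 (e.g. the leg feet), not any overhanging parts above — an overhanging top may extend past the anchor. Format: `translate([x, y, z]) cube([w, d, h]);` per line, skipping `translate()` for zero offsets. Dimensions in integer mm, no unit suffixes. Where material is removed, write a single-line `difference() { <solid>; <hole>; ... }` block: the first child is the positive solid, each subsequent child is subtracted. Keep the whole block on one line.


difference() { translate([468, 201, 0]) cube([5740, 103, 2520]); translate([2702, 201, 0]) cube([762, 103, 2042]); }
translate([468, 5368, 0]) cube([5740, 103, 2520]);
translate([468, 304, 0]) cube([103, 5064, 2520]);
translate([6105, 304, 0]) cube([103, 5064, 2520]);


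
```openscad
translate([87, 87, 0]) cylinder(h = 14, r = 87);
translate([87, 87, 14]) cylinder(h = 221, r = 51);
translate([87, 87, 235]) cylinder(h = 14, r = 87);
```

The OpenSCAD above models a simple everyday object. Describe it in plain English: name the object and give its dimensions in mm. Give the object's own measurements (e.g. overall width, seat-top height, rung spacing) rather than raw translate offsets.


A spool: two coaxial disc flanges of radius 87 mm and thickness 14 mm, joined by a core cylinder of radius 51 mm and height 221 mm. The lower flange rests on z = 0 and the three cylinders share a vertical axis.


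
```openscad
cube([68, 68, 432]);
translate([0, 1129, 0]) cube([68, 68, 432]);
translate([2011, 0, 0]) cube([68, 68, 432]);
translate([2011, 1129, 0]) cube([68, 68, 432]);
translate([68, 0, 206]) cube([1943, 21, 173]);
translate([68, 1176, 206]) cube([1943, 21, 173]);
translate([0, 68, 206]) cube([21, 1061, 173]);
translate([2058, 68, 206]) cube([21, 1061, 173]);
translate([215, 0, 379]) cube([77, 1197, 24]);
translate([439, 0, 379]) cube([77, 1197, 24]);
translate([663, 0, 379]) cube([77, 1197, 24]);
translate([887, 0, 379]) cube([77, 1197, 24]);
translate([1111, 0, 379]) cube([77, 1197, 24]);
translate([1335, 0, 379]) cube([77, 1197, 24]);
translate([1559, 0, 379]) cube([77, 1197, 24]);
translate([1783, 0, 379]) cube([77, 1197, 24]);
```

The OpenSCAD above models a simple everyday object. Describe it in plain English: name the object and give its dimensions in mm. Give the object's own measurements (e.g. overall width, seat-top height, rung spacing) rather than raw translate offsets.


A bed frame 2079 mm long (x) by 1197 mm wide (y). Four 68×68 mm corner posts, 432 mm tall, at the corners of the footprint. Four rails of 21 mm thickness and 173 mm height run between adjacent posts with their undersides at z = 206 mm, their outer faces flush with the outside of the frame (the two x-running rails run between the posts' inner faces; the two y-running rails run between the posts' inner faces). 8 slats, each 77 mm wide (x) and 24 mm thick, lie across the top of the two x-running rails, running the full 1197 mm width of the frame in y; along x they sit between the end posts with a 147 mm gap after the −x posts and between neighbouring slats, leaving 151 mm before the +x posts.


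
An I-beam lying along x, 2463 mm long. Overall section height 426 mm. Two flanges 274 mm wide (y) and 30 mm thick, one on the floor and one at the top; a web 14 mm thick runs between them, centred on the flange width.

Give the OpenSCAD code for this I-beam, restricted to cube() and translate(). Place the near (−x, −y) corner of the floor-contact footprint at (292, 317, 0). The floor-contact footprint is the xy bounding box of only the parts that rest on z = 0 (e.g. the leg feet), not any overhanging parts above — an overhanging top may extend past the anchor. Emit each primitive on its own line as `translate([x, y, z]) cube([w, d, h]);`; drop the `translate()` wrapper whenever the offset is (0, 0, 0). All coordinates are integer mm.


translate([292, 317, 0]) cube([2463, 274, 30]);
translate([292, 447, 30]) cube([2463, 14, 366]);
translate([292, 317, 396]) cube([2463, 274, 30]);


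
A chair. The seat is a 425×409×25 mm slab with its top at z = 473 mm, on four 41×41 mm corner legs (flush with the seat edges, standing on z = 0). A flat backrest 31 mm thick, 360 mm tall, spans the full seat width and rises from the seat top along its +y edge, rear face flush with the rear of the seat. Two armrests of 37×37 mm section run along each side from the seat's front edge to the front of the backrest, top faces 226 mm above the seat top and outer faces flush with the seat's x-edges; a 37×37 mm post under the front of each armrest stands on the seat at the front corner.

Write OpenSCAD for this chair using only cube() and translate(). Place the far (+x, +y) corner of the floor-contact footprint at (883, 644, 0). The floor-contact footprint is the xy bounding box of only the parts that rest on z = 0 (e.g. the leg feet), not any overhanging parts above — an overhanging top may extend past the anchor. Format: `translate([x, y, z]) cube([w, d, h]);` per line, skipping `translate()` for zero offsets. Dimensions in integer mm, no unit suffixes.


// leg_h = 473 - 25 = 448
// arm post h = 226 - 37 = 189
translate([458, 235, 448]) cube([425, 409, 25]);
translate([458, 235, 0]) cube([41, 41, 448]);
translate([842, 235, 0]) cube([41, 41, 448]);
translate([458, 603, 0]) cube([41, 41, 448]);
translate([842, 603, 0]) cube([41, 41, 448]);
translate([458, 613, 473]) cube([425, 31, 360]);
translate([458, 235, 662]) cube([37, 378, 37]);
translate([846, 235, 662]) cube([37, 378, 37]);
translate([458, 235, 473]) cube([37, 37, 189]);
translate([846, 235, 473]) cube([37, 37, 189]);


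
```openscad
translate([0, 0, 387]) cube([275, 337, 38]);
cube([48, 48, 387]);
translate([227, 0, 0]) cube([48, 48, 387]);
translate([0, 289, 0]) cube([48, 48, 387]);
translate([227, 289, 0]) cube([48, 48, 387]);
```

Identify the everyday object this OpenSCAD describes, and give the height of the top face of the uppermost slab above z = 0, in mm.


A stool. The seat height is 425 mm.

A 275×337×38 slab at z = 387 on four corner posts — a stool. The seat top is 387 + 38 = 425 mm.


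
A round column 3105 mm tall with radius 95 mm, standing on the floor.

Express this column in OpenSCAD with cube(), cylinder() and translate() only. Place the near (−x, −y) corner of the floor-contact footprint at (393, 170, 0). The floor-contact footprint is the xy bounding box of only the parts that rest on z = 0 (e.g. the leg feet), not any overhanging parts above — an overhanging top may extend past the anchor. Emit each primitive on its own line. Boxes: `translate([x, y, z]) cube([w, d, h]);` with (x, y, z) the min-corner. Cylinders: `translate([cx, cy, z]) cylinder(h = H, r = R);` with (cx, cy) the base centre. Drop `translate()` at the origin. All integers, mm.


translate([488, 265, 0]) cylinder(h = 3105, r = 95);


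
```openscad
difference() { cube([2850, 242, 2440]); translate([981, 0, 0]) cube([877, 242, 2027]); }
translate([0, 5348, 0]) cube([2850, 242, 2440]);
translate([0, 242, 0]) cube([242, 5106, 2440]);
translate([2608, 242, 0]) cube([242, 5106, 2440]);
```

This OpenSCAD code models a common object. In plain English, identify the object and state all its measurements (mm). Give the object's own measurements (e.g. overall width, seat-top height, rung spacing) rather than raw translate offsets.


A single room: four walls, each 2440 mm tall and 242 mm thick, enclosing an outside footprint 2850×5590 mm (x × y), no floor or roof. The front and back walls (−y and +y sides) run the full x-width; the side walls fit between their inner faces. A door opening 877 mm wide and 2027 mm tall is cut through the front wall from the floor up, its −x edge 981 mm from the wall's −x end.


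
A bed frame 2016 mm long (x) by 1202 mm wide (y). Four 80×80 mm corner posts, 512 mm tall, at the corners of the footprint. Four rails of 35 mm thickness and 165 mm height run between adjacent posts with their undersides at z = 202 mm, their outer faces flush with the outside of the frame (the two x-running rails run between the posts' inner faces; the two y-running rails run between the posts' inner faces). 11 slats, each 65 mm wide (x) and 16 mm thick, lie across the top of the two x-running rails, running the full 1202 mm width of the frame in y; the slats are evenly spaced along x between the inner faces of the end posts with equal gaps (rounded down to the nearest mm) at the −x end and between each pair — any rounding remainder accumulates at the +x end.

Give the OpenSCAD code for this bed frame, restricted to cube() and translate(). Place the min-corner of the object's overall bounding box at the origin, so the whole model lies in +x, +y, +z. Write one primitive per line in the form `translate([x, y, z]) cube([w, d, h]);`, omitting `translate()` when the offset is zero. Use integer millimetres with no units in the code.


// slat z = rail_z + rail_h = 202 + 165 = 367
// slat gap = ⌊(1856 − 11·65) / 12⌋ = 95
cube([80, 80, 512]);
translate([0, 1122, 0]) cube([80, 80, 512]);
translate([1936, 0, 0]) cube([80, 80, 512]);
translate([1936, 1122, 0]) cube([80, 80, 512]);
translate([80, 0, 202]) cube([1856, 35, 165]);
translate([80, 1167, 202]) cube([1856, 35, 165]);
translate([0, 80, 202]) cube([35, 1042, 165]);
translate([1981, 80, 202]) cube([35, 1042, 165]);
translate([175, 0, 367]) cube([65, 1202, 16]);
translate([335, 0, 367]) cube([65, 1202, 16]);
translate([495, 0, 367]) cube([65, 1202, 16]);
translate([655, 0, 367]) cube([65, 1202, 16]);
translate([815, 0, 367]) cube([65, 1202, 16]);
translate([975, 0, 367]) cube([65, 1202, 16]);
translate([1135, 0, 367]) cube([65, 1202, 16]);
translate([1295, 0, 367]) cube([65, 1202, 16]);
translate([1455, 0, 367]) cube([65, 1202, 16]);
translate([1615, 0, 367]) cube([65, 1202, 16]);
translate([1775, 0, 367]) cube([65, 1202, 16]);


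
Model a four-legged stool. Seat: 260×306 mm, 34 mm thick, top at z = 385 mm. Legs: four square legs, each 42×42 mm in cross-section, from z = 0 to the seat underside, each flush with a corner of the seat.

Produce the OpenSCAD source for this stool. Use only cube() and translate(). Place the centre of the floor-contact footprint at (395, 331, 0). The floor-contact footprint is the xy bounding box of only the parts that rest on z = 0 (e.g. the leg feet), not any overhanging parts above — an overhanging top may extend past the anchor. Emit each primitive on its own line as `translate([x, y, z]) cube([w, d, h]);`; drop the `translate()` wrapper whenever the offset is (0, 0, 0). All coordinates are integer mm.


// leg_h = 385 - 34 = 351
translate([265, 178, 351]) cube([260, 306, 34]);
translate([265, 178, 0]) cube([42, 42, 351]);
translate([483, 178, 0]) cube([42, 42, 351]);
translate([265, 442, 0]) cube([42, 42, 351]);
translate([483, 442, 0]) cube([42, 42, 351]);


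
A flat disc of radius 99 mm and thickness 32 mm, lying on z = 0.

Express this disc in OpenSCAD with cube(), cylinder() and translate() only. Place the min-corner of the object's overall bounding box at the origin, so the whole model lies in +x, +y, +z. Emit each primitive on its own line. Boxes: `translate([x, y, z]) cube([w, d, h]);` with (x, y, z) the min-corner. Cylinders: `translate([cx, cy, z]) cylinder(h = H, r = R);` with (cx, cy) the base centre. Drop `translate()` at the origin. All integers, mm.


translate([99, 99, 0]) cylinder(h = 32, r = 99);


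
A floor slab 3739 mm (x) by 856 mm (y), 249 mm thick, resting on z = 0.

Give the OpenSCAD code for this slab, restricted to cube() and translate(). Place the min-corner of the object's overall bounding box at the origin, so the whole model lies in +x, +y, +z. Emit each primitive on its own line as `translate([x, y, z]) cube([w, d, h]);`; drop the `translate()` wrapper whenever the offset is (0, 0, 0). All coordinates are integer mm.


cube([3739, 856, 249]);


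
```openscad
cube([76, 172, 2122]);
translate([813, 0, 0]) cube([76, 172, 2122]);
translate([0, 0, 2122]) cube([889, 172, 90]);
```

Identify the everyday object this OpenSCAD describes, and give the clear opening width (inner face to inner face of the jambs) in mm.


A door frame. The clear opening width is 737 mm.

Two 2122 mm tall posts with a header on top — a door frame. The left jamb is 76 mm wide at x = 0; the right jamb starts at x = 813. The clear opening is 813 − 76 = 737 mm.


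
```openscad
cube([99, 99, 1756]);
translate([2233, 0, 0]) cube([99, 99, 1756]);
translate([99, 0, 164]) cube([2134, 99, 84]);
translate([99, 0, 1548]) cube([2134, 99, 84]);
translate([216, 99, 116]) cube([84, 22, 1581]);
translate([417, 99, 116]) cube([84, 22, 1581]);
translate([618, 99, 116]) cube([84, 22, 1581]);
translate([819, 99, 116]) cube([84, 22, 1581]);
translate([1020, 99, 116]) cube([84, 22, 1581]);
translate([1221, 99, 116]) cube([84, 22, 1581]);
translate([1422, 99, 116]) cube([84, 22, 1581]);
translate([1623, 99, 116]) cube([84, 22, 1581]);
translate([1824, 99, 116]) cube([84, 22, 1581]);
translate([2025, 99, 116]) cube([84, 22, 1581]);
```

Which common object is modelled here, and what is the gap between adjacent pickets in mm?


A fence section. The picket gap is 117 mm.

Two posts, two rails, 10 pickets — a fence section. Span 2134 mm holds 10 pickets of 84 mm with 11 equal gaps: ⌊(2134 − 10·84) / 11⌋ = 117 mm.


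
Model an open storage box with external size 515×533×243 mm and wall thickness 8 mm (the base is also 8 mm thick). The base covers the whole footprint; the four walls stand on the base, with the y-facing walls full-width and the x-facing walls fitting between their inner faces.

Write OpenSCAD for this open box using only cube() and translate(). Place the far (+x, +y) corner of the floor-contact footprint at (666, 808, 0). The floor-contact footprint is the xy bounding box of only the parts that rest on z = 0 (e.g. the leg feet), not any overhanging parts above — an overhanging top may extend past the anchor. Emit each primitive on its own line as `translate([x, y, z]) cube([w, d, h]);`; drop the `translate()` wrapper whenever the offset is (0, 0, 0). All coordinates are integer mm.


translate([151, 275, 0]) cube([515, 533, 8]);
translate([151, 275, 8]) cube([515, 8, 235]);
translate([151, 800, 8]) cube([515, 8, 235]);
translate([151, 283, 8]) cube([8, 517, 235]);
translate([658, 283, 8]) cube([8, 517, 235]);


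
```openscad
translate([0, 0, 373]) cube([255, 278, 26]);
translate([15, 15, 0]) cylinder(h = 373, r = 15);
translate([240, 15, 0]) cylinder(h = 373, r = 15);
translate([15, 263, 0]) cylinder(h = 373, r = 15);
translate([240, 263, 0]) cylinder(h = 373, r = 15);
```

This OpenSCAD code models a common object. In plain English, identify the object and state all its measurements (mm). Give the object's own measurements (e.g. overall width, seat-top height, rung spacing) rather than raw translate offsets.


A simple wooden stool: a rectangular seat 255 mm (x) by 278 mm (y), 26 mm thick, top face at z = 399 mm, on four round legs, each 30 mm in diameter. The legs rest on z = 0, each leg's axis is inset half a diameter from the nearest pair of seat edges (so the leg's bounding box is flush with the corner).


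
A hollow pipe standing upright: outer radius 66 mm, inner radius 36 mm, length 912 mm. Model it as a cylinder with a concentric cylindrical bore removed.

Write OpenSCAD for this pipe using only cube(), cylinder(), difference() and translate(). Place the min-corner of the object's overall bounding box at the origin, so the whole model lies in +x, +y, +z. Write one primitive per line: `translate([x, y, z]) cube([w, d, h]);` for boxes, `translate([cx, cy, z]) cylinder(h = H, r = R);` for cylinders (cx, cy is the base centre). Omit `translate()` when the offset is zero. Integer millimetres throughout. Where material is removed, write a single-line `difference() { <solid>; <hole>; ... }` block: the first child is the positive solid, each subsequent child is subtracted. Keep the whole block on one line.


difference() { translate([66, 66, 0]) cylinder(h = 912, r = 66); translate([66, 66, 0]) cylinder(h = 912, r = 36); }


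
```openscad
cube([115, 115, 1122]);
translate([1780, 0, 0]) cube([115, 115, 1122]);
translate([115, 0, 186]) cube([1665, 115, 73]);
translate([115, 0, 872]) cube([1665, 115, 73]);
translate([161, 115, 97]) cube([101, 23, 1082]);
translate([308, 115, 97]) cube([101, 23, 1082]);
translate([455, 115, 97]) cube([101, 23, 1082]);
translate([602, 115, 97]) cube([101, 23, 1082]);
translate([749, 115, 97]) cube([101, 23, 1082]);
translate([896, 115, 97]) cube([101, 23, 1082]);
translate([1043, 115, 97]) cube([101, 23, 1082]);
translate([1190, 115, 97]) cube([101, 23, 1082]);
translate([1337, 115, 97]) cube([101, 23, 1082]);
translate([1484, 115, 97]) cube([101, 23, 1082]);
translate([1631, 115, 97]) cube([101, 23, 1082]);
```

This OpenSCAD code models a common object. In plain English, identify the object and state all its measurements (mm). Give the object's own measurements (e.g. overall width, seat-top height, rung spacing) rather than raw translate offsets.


A fence section. Two 115×115 mm posts, 1122 mm tall, stand on the floor with a clear span of 1665 mm between their inner faces. Two horizontal rails of 115×73 mm section span the gap between the posts with their undersides at z = 186 mm and z = 872 mm, flush with the posts' −y face. 11 pickets, each 101 mm wide, 23 mm thick and 1082 mm tall, are fixed to the +y face of the rails with their bottoms at z = 97 mm, spaced across the span with a 46 mm gap after the −x post and between neighbouring pickets, with 48 mm left before the +x post.


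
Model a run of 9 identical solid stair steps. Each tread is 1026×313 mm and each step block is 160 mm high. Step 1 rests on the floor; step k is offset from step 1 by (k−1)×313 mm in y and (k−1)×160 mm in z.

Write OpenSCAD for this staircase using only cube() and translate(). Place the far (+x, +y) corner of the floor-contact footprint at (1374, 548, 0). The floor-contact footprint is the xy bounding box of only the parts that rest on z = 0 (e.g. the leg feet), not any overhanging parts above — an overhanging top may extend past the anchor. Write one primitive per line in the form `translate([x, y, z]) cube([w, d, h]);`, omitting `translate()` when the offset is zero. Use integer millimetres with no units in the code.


translate([348, 235, 0]) cube([1026, 313, 160]);
translate([348, 548, 160]) cube([1026, 313, 160]);
translate([348, 861, 320]) cube([1026, 313, 160]);
translate([348, 1174, 480]) cube([1026, 313, 160]);
translate([348, 1487, 640]) cube([1026, 313, 160]);
translate([348, 1800, 800]) cube([1026, 313, 160]);
translate([348, 2113, 960]) cube([1026, 313, 160]);
translate([348, 2426, 1120]) cube([1026, 313, 160]);
translate([348, 2739, 1280]) cube([1026, 313, 160]);


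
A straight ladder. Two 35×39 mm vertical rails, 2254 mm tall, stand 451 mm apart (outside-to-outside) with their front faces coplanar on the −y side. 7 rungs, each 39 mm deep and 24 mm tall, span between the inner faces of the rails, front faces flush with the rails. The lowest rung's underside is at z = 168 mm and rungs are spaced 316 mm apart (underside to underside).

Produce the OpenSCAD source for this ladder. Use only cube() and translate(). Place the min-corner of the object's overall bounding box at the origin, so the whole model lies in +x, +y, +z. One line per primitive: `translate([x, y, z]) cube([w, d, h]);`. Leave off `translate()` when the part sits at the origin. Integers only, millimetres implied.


cube([35, 39, 2254]);
translate([416, 0, 0]) cube([35, 39, 2254]);
translate([35, 0, 168]) cube([381, 39, 24]);
translate([35, 0, 484]) cube([381, 39, 24]);
translate([35, 0, 800]) cube([381, 39, 24]);
translate([35, 0, 1116]) cube([381, 39, 24]);
translate([35, 0, 1432]) cube([381, 39, 24]);
translate([35, 0, 1748]) cube([381, 39, 24]);
translate([35, 0, 2064]) cube([381, 39, 24]);


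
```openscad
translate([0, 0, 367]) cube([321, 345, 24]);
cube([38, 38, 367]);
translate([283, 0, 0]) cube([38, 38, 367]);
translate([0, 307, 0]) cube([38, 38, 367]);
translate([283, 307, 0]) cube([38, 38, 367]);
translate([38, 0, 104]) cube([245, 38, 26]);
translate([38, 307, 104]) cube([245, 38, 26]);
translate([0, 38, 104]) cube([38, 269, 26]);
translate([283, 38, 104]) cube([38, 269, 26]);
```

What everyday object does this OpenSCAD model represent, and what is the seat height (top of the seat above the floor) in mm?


A stool. The seat height is 391 mm.

A 321×345×24 slab at z = 367 on four corner posts — a stool. The seat top is 367 + 24 = 391 mm.


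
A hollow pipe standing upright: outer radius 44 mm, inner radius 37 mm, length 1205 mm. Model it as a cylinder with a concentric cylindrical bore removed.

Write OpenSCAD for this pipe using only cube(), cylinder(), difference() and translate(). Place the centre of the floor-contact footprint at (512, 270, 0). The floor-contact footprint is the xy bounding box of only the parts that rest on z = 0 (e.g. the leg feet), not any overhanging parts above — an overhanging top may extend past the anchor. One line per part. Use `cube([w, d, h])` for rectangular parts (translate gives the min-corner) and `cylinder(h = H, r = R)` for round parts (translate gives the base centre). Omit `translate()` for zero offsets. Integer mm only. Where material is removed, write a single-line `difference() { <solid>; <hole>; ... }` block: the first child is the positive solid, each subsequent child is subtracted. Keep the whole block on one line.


difference() { translate([512, 270, 0]) cylinder(h = 1205, r = 44); translate([512, 270, 0]) cylinder(h = 1205, r = 37); }


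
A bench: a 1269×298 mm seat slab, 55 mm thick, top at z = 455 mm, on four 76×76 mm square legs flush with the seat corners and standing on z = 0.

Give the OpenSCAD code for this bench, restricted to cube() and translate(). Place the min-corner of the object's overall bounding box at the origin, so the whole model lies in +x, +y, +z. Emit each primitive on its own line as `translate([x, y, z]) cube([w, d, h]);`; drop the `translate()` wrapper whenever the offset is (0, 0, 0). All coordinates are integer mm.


translate([0, 0, 400]) cube([1269, 298, 55]);
cube([76, 76, 400]);
translate([0, 222, 0]) cube([76, 76, 400]);
translate([1193, 0, 0]) cube([76, 76, 400]);
translate([1193, 222, 0]) cube([76, 76, 400]);


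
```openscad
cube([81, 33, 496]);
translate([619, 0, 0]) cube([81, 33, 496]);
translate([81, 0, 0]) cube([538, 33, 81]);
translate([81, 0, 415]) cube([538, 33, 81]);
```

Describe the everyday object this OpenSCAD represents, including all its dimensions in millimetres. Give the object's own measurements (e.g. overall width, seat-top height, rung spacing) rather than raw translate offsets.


A rectangular picture frame lying in the x–z plane (depth along y). The opening is 538 mm wide (x) by 334 mm tall (z), surrounded by a border 81 mm wide on all four sides. The frame is 33 mm deep and is made of two full-height vertical stiles with two horizontal rails fitted between them.


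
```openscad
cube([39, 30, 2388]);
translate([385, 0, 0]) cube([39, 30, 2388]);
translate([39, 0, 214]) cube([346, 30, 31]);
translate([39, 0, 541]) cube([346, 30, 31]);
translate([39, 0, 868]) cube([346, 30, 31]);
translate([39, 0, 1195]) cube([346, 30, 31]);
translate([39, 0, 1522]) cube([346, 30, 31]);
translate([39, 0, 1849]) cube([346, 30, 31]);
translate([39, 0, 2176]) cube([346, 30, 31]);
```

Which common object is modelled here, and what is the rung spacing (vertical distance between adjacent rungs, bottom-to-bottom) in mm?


A ladder. The rung spacing is 327 mm.

Two tall 39×30 posts with 7 short bars between them — a ladder. Adjacent rungs sit at z = 214 and z = 541, so the spacing is 541 − 214 = 327 mm.


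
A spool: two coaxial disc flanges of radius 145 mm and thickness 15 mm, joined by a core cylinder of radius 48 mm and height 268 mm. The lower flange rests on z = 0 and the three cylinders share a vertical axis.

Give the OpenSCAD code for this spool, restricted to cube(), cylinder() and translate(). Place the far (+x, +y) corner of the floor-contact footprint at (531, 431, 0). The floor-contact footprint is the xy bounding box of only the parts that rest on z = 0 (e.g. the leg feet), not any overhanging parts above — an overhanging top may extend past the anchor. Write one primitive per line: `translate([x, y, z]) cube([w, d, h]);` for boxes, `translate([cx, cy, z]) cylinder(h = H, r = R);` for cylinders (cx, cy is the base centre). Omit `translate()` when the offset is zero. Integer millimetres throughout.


translate([386, 286, 0]) cylinder(h = 15, r = 145);
translate([386, 286, 15]) cylinder(h = 268, r = 48);
translate([386, 286, 283]) cylinder(h = 15, r = 145);


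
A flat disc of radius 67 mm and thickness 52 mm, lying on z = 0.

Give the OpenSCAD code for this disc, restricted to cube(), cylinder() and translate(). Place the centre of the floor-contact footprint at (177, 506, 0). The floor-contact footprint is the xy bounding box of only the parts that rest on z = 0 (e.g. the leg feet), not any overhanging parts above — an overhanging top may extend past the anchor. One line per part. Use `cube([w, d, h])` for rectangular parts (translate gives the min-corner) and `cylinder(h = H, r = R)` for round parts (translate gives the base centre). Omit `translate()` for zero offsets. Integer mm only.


translate([177, 506, 0]) cylinder(h = 52, r = 67);


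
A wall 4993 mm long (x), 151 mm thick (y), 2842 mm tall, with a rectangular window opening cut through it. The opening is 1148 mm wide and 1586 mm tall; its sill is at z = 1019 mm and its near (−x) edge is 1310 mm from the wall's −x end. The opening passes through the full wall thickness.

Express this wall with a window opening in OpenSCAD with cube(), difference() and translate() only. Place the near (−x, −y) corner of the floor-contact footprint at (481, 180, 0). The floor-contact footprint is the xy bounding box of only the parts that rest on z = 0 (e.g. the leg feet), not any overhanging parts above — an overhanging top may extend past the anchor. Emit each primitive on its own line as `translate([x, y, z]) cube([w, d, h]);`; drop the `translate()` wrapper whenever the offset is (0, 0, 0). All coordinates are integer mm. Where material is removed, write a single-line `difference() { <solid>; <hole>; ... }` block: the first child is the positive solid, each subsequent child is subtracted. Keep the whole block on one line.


difference() { translate([481, 180, 0]) cube([4993, 151, 2842]); translate([1791, 180, 1019]) cube([1148, 151, 1586]); }


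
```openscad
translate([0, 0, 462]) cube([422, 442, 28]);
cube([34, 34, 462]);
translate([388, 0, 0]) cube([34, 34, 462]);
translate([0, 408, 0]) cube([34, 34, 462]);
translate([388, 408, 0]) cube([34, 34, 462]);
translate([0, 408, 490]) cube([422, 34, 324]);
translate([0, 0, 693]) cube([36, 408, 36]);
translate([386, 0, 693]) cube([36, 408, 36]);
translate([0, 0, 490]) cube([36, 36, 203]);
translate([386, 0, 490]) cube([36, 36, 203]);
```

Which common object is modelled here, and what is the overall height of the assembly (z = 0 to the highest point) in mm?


A chair. The overall height is 814 mm.

A slab on four corner posts with a tall panel at the back — a chair. The seat slab sits at z = 462 with thickness 28, and the 324 mm backrest starts at the seat top, so the overall height is 462 + 28 + 324 = 814 mm.


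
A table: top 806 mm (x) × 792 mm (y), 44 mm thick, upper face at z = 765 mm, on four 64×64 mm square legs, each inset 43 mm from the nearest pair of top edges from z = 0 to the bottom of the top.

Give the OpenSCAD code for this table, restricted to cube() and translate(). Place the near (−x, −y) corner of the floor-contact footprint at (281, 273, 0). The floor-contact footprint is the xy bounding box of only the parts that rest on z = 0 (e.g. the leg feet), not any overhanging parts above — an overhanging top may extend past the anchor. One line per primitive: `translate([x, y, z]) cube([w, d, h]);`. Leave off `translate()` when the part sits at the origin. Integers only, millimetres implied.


// leg_h = 765 - 44 = 721
translate([238, 230, 721]) cube([806, 792, 44]);
translate([281, 273, 0]) cube([64, 64, 721]);
translate([937, 273, 0]) cube([64, 64, 721]);
translate([281, 915, 0]) cube([64, 64, 721]);
translate([937, 915, 0]) cube([64, 64, 721]);


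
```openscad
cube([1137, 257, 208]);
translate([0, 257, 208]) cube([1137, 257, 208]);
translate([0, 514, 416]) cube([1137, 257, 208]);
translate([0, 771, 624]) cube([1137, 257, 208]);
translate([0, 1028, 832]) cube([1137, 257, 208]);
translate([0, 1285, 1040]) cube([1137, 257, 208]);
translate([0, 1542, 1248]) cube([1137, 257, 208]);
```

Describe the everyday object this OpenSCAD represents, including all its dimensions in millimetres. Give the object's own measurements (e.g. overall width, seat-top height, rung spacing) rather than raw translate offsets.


A straight staircase of 7 solid steps. Each step is 1137 mm wide (x), 257 mm deep (y, the going) and 208 mm tall (the rise). The first step rests on the floor; each subsequent step sits one going further in +y and one rise higher in +z, directly behind and above the previous step with no overlap.


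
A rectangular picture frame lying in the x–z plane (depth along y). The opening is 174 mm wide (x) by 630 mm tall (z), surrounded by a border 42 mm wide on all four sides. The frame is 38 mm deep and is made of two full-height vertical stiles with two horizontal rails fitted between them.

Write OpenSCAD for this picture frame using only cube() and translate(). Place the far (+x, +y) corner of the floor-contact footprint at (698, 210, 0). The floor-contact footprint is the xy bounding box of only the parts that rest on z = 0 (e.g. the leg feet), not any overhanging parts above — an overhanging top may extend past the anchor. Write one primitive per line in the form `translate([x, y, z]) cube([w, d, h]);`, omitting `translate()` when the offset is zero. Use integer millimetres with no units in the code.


translate([440, 172, 0]) cube([42, 38, 714]);
translate([656, 172, 0]) cube([42, 38, 714]);
translate([482, 172, 0]) cube([174, 38, 42]);
translate([482, 172, 672]) cube([174, 38, 42]);
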